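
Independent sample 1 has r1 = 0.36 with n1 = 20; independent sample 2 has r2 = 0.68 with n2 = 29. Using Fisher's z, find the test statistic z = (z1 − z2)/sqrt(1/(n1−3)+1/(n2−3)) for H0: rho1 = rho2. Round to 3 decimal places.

z1 = atanh(0.36) = 0.376886,  z2 = atanh(0.68) = 0.829114
SE = √(1/(n1−3) + 1/(n2−3)) = √(1/17 + 1/26) = √(0.0588235 + 0.0384615) = √0.0972850 = 0.311905
z = (z1 − z2)/SE = (0.376886 − 0.829114) / 0.311905 = -0.452228 / 0.311905 = -1.450

-1.450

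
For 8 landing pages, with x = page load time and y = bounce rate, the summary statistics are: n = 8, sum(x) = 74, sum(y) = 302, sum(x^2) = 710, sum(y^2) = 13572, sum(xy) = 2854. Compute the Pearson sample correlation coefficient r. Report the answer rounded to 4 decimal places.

0.2571

Numerator: nΣxy − (Σx)(Σy) = 8·2854 − (74)(302) = 484
Denominator: √[(nΣx²−(Σx)²)(nΣy²−(Σy)²)]
  nΣx²−(Σx)² = 8·710 − 5476 = 204;  nΣy²−(Σy)² = 8·13572 − 91204 = 17372
  √(204·17372) = √3543888 = 1882.5217
r = 484 / 1882.5217 = 0.2571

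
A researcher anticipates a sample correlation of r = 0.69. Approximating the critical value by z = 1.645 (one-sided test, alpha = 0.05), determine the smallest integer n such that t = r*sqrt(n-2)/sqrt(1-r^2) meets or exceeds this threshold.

5

r√(n−2)/√(1−r²) ≥ 1.645  ⇔  n−2 ≥ (1.645)²·(1−r²)/r²
(1−r²)/r² = (1−0.4761)/0.4761 = 1.1004
n ≥ 2 + 2.706025·1.1004 = 2 + 2.9777 = 4.9777
⌈4.9777⌉ = 5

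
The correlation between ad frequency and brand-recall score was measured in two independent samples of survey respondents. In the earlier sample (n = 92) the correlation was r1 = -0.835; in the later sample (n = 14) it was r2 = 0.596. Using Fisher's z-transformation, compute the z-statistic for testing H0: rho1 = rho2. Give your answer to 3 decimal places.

Fisher z-transforms: z1 = atanh(-0.835) = -1.204427, z2 = atanh(0.596) = 0.686920; difference d = -1.891347
Var(d) = 1/89 + 1/11 = 0.0112360 + 0.0909091 = 0.1021451
z = d/√Var(d) = -1.891347 / √0.1021451 = -1.891347 / 0.319601 = -5.918

-5.918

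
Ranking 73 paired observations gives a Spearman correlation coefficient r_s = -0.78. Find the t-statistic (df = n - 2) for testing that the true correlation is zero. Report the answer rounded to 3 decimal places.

-10.503

t = r_s·√(n−2) / √(1−r_s²) with r_s = -0.78, n = 73
  = -0.78·√71 / √(1 − 0.6084)
  = -0.78·8.426150 / 0.625780
  = -6.572397 / 0.625780 = -10.503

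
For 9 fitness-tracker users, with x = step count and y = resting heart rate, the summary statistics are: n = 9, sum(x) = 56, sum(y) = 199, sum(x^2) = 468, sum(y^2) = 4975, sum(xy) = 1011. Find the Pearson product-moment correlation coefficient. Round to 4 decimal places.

S_xy = nΣxy − ΣxΣy = 9·1011 − 56·199 = 9099 − 11144 = -2045
S_xx = nΣx² − (Σx)² = 9·468 − 56² = 4212 − 3136 = 1076
S_yy = nΣy² − (Σy)² = 9·4975 − 199² = 44775 − 39601 = 5174
r = S_xy / √(S_xx·S_yy) = -2045 / √(1076·5174) = -2045 / √5567224 = -2045 / 2359.4966 = -0.8667

-0.8667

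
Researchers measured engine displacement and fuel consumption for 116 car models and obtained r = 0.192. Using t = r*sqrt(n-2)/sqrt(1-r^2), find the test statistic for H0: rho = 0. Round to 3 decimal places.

t = r·√(n−2) / √(1−r²) with r = 0.192, n = 116
  = 0.192·√114 / √(1 − 0.036864)
  = 0.192·10.677078 / 0.981395
  = 2.049999 / 0.981395 = 2.089

2.089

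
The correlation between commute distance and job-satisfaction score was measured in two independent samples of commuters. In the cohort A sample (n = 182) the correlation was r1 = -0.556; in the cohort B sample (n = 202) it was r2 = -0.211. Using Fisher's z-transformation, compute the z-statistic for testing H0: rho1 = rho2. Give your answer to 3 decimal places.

-4.007

z1 = atanh(-0.556) = -0.627025,  z2 = atanh(-0.211) = -0.214218
SE = √(1/(n1−3) + 1/(n2−3)) = √(1/179 + 1/199) = √(0.0055866 + 0.0050251) = √0.0106117 = 0.103013
z = (z1 − z2)/SE = (-0.627025 − (-0.214218)) / 0.103013 = -0.412807 / 0.103013 = -4.007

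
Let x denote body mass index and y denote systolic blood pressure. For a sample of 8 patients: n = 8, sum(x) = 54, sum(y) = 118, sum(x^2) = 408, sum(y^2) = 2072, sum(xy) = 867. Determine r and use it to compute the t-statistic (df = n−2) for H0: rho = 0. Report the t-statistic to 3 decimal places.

1.776

S_xy = nΣxy − ΣxΣy = 8·867 − 54·118 = 6936 − 6372 = 564
S_xx = nΣx² − (Σx)² = 8·408 − 54² = 3264 − 2916 = 348
S_yy = nΣy² − (Σy)² = 8·2072 − 118² = 16576 − 13924 = 2652
r = S_xy / √(S_xx·S_yy) = 564 / √(348·2652) = 564 / √922896 = 564 / 960.6748 = 0.5871
t = r·√(n−2)/√(1−r²) = 0.5871·√6 / √(1−0.344686) = 1.438095 / 0.809515 = 1.776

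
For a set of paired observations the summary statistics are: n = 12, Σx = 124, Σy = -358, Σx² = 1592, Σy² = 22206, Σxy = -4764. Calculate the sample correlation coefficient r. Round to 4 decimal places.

Numerator: nΣxy − (Σx)(Σy) = 12·(-4764) − (124)(-358) = -12776
Denominator: √[(nΣx²−(Σx)²)(nΣy²−(Σy)²)]
  nΣx²−(Σx)² = 12·1592 − 15376 = 3728;  nΣy²−(Σy)² = 12·22206 − 128164 = 138308
  √(3728·138308) = √515612224 = 22707.0963
r = -12776 / 22707.0963 = -0.5626

-0.5626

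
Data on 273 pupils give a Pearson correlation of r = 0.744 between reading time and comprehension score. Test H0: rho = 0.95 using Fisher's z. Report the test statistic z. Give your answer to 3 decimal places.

Fisher z: atanh(0.744) = 0.959380, atanh(0.95) = 1.831781
z = (z_r − z_0)·√(n−3) = (0.959380 − 1.831781)·√270 = -0.872401 · 16.431677 = -14.335

-14.335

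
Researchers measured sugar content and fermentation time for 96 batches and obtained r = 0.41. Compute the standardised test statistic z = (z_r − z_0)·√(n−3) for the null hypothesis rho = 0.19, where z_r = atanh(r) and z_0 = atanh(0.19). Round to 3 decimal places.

2.346

z_r = atanh(0.41) = 0.435611,  z_0 = atanh(0.19) = 0.192337
SE = 1/√(n−3) = 1/√93 = 0.103695
z = (z_r − z_0)/SE = (0.435611 − 0.192337) / 0.103695 = 0.243274 / 0.103695 = 2.346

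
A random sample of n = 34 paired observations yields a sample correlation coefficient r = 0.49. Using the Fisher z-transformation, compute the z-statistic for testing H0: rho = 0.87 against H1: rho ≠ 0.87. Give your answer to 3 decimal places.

-4.438

z_r = atanh(0.49) = 0.536060,  z_0 = atanh(0.87) = 1.333080
SE = 1/√(n−3) = 1/√31 = 0.179605
z = (z_r − z_0)/SE = (0.536060 − 1.333080) / 0.179605 = -0.797020 / 0.179605 = -4.438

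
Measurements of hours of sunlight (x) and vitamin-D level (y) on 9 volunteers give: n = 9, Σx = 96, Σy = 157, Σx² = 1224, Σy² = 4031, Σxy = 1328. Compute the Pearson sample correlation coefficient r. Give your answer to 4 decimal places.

S_xy = nΣxy − ΣxΣy = 9·1328 − 96·157 = 11952 − 15072 = -3120
S_xx = nΣx² − (Σx)² = 9·1224 − 96² = 11016 − 9216 = 1800
S_yy = nΣy² − (Σy)² = 9·4031 − 157² = 36279 − 24649 = 11630
r = S_xy / √(S_xx·S_yy) = -3120 / √(1800·11630) = -3120 / √20934000 = -3120 / 4575.3688 = -0.6819

-0.6819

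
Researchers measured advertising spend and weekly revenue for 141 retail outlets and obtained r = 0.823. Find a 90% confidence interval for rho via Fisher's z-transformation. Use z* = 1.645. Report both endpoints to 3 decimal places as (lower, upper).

z_r = atanh(0.823) = 1.166045;  SE = 1/√(n−3) = 1/√138 = 0.085126
z-limits: 1.166045 ± 1.645·0.085126 = 1.166045 ± 0.140032 = [1.026013, 1.306077]
ρ-limits: (tanh 1.026013, tanh 1.306077) = (0.772, 0.863)

(0.772, 0.863)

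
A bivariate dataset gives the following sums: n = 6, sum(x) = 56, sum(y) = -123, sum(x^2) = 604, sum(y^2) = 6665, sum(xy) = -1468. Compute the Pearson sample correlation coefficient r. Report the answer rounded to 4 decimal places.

S_xy = nΣxy − ΣxΣy = 6·(-1468) − 56·(-123) = -8808 − (-6888) = -1920
S_xx = nΣx² − (Σx)² = 6·604 − 56² = 3624 − 3136 = 488
S_yy = nΣy² − (Σy)² = 6·6665 − (-123)² = 39990 − 15129 = 24861
r = S_xy / √(S_xx·S_yy) = -1920 / √(488·24861) = -1920 / √12132168 = -1920 / 3483.1262 = -0.5512

-0.5512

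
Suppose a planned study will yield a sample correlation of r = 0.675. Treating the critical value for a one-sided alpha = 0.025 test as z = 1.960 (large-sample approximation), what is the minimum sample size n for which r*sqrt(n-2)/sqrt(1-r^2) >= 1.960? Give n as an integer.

Need r·√(n−2)/√(1−r²) ≥ 1.960
√(n−2) ≥ 1.960·√(1−0.455625) / 0.675 = 1.960·0.737818 / 0.675 = 2.1424
n−2 ≥ 4.5899  ⇒  n ≥ 6.5899
Smallest integer n = 7

7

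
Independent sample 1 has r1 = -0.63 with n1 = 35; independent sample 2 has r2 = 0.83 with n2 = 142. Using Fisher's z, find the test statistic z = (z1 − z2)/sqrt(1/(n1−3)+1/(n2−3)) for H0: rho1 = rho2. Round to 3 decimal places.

-9.841

z1 = atanh(-0.63) = -0.741416,  z2 = atanh(0.83) = 1.188136
SE = √(1/(n1−3) + 1/(n2−3)) = √(1/32 + 1/139) = √(0.0312500 + 0.0071942) = √0.0384442 = 0.196072
z = (z1 − z2)/SE = (-0.741416 − 1.188136) / 0.196072 = -1.929552 / 0.196072 = -9.841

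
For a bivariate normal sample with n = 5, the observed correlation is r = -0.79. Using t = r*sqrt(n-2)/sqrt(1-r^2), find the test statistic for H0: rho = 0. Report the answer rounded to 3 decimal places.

-2.232

1 − r² = 1 − 0.6241 = 0.3759;  √(1−r²) = 0.613107
√(n−2) = √3 = 1.732051
t = r·√(n−2)/√(1−r²) = -0.79 · 1.732051 / 0.613107 = -2.232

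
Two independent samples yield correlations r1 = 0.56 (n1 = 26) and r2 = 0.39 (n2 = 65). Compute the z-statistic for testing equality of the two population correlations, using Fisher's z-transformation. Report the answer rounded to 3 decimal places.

z1 = atanh(0.56) = 0.632833,  z2 = atanh(0.39) = 0.411800
SE = √(1/(n1−3) + 1/(n2−3)) = √(1/23 + 1/62) = √(0.0434783 + 0.0161290) = √0.0596073 = 0.244146
z = (z1 − z2)/SE = (0.632833 − 0.411800) / 0.244146 = 0.221033 / 0.244146 = 0.905

0.905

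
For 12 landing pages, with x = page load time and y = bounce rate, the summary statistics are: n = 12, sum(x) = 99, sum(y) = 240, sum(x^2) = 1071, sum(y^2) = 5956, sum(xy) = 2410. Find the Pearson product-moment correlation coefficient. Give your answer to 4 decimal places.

0.7932

Numerator: nΣxy − (Σx)(Σy) = 12·2410 − (99)(240) = 5160
Denominator: √[(nΣx²−(Σx)²)(nΣy²−(Σy)²)]
  nΣx²−(Σx)² = 12·1071 − 9801 = 3051;  nΣy²−(Σy)² = 12·5956 − 57600 = 13872
  √(3051·13872) = √42323472 = 6505.6492
r = 5160 / 6505.6492 = 0.7932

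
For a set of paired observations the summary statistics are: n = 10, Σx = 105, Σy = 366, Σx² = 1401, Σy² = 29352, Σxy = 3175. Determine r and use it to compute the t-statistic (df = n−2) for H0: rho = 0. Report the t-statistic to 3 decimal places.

Numerator: nΣxy − (Σx)(Σy) = 10·3175 − (105)(366) = -6680
Denominator: √[(nΣx²−(Σx)²)(nΣy²−(Σy)²)]
  nΣx²−(Σx)² = 10·1401 − 11025 = 2985;  nΣy²−(Σy)² = 10·29352 − 133956 = 159564
  √(2985·159564) = √476298540 = 21824.2649
r = -6680 / 21824.2649 = -0.3061
t = r·√(n−2)/√(1−r²) = -0.3061·√8 / √(1−0.093697) = -0.865782 / 0.951999 = -0.909

-0.909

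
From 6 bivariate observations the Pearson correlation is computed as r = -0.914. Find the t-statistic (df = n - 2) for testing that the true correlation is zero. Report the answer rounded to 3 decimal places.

-4.506

t = r·√(n−2) / √(1−r²) with r = -0.914, n = 6
  = -0.914·√4 / √(1 − 0.835396)
  = -0.914·2.000000 / 0.405714
  = -1.828000 / 0.405714 = -4.506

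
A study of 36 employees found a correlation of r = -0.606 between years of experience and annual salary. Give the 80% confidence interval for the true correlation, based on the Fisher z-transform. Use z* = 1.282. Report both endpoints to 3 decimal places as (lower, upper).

(-0.729, -0.446)

z_r = atanh(-0.606) = -0.702575;  SE = 1/√(n−3) = 1/√33 = 0.174078
z-limits: -0.702575 ± 1.282·0.174078 = -0.702575 ± 0.223168 = [-0.925743, -0.479407]
ρ-limits: (tanh -0.925743, tanh -0.479407) = (-0.729, -0.446)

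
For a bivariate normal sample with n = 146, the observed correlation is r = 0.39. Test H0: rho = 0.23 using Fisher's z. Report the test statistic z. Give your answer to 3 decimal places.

Fisher z: atanh(0.39) = 0.411800, atanh(0.23) = 0.234189
z = (z_r − z_0)·√(n−3) = (0.411800 − 0.234189)·√143 = 0.177611 · 11.958261 = 2.124

2.124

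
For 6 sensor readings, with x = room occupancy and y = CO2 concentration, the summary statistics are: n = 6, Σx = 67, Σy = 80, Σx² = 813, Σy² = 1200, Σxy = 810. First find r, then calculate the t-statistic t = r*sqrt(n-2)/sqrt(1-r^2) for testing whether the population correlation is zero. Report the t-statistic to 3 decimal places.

Numerator: nΣxy − (Σx)(Σy) = 6·810 − (67)(80) = -500
Denominator: √[(nΣx²−(Σx)²)(nΣy²−(Σy)²)]
  nΣx²−(Σx)² = 6·813 − 4489 = 389;  nΣy²−(Σy)² = 6·1200 − 6400 = 800
  √(389·800) = √311200 = 557.8530
r = -500 / 557.8530 = -0.8963
t = r·√(n−2)/√(1−r²) = -0.8963·√4 / √(1−0.803354) = -1.792600 / 0.443448 = -4.042

-4.042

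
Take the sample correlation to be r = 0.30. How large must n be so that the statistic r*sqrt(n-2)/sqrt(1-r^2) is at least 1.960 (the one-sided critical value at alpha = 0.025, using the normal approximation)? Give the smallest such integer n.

41

Need r·√(n−2)/√(1−r²) ≥ 1.960
√(n−2) ≥ 1.960·√(1−0.0900) / 0.30 = 1.960·0.953939 / 0.30 = 6.2324
n−2 ≥ 38.8428  ⇒  n ≥ 40.8428
Smallest integer n = 41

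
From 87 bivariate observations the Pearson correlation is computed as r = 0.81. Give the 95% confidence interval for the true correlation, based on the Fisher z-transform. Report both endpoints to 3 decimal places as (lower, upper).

Fisher z: z_r = atanh(r) = ½·ln((1+0.81)/(1−0.81)) = 1.127029
SE(z) = 1/√(n−3) = 1/√84 = 0.109109
95% ⇒ z* = 1.960; margin = 1.960·0.109109 = 0.213854
CI on z-scale: (0.913175, 1.340883)
Back-transform: tanh(0.913175) = 0.722653, tanh(1.340883) = 0.871884

(0.723, 0.872)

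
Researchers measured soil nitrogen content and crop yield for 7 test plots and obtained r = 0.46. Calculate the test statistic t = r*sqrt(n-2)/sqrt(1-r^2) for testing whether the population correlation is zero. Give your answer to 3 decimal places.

1.158

1 − r² = 1 − 0.2116 = 0.7884;  √(1−r²) = 0.887919
√(n−2) = √5 = 2.236068
t = r·√(n−2)/√(1−r²) = 0.46 · 2.236068 / 0.887919 = 1.158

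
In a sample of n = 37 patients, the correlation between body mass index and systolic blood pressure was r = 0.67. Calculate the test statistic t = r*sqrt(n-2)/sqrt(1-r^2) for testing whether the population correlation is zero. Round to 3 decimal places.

5.339

t = r·√(n−2) / √(1−r²) with r = 0.67, n = 37
  = 0.67·√35 / √(1 − 0.4489)
  = 0.67·5.916080 / 0.742361
  = 3.963774 / 0.742361 = 5.339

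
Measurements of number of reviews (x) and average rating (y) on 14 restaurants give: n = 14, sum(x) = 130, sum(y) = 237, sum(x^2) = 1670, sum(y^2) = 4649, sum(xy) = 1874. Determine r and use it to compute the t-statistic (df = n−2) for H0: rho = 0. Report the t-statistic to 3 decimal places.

-2.610

Numerator: nΣxy − (Σx)(Σy) = 14·1874 − (130)(237) = -4574
Denominator: √[(nΣx²−(Σx)²)(nΣy²−(Σy)²)]
  nΣx²−(Σx)² = 14·1670 − 16900 = 6480;  nΣy²−(Σy)² = 14·4649 − 56169 = 8917
  √(6480·8917) = √57782160 = 7601.4578
r = -4574 / 7601.4578 = -0.6017
t = r·√(n−2)/√(1−r²) = -0.6017·√12 / √(1−0.362043) = -2.084350 / 0.798722 = -2.610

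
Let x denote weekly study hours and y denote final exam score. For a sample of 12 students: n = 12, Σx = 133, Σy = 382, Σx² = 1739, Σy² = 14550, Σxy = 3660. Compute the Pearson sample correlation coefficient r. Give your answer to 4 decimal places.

-0.7212

Numerator: nΣxy − (Σx)(Σy) = 12·3660 − (133)(382) = -6886
Denominator: √[(nΣx²−(Σx)²)(nΣy²−(Σy)²)]
  nΣx²−(Σx)² = 12·1739 − 17689 = 3179;  nΣy²−(Σy)² = 12·14550 − 145924 = 28676
  √(3179·28676) = √91161004 = 9547.8272
r = -6886 / 9547.8272 = -0.7212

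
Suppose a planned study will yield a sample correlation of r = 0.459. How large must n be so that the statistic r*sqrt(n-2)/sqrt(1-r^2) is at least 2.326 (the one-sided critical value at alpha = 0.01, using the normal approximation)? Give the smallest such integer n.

23

Need r·√(n−2)/√(1−r²) ≥ 2.326
√(n−2) ≥ 2.326·√(1−0.210681) / 0.459 = 2.326·0.888436 / 0.459 = 4.5022
n−2 ≥ 20.2698  ⇒  n ≥ 22.2698
Smallest integer n = 23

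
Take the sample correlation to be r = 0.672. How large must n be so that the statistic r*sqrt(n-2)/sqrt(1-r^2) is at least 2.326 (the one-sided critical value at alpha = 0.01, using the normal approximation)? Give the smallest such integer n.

Need r·√(n−2)/√(1−r²) ≥ 2.326
√(n−2) ≥ 2.326·√(1−0.451584) / 0.672 = 2.326·0.740551 / 0.672 = 2.5633
n−2 ≥ 6.5705  ⇒  n ≥ 8.5705
Smallest integer n = 9

9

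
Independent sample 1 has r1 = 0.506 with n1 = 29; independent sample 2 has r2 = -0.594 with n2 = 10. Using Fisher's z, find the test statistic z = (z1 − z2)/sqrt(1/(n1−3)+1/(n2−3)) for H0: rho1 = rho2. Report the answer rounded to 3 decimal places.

2.915

Fisher z-transforms: z1 = atanh(0.506) = 0.557338, z2 = atanh(-0.594) = -0.683824; difference d = 1.241162
Var(d) = 1/26 + 1/7 = 0.0384615 + 0.1428571 = 0.1813186
z = d/√Var(d) = 1.241162 / √0.1813186 = 1.241162 / 0.425815 = 2.915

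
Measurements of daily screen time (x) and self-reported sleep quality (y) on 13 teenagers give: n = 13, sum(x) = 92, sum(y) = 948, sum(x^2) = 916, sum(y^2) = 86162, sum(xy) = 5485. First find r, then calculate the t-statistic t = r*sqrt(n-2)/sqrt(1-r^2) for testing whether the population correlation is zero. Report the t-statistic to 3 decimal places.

-2.338

S_xy = nΣxy − ΣxΣy = 13·5485 − 92·948 = 71305 − 87216 = -15911
S_xx = nΣx² − (Σx)² = 13·916 − 92² = 11908 − 8464 = 3444
S_yy = nΣy² − (Σy)² = 13·86162 − 948² = 1120106 − 898704 = 221402
r = S_xy / √(S_xx·S_yy) = -15911 / √(3444·221402) = -15911 / √762508488 = -15911 / 27613.5562 = -0.5762
t = r·√(n−2)/√(1−r²) = -0.5762·√11 / √(1−0.332006) = -1.911039 / 0.817309 = -2.338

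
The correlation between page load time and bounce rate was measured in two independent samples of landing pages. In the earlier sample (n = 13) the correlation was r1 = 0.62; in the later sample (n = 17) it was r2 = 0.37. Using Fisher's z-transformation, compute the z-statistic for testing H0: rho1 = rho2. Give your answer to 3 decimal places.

0.813

z1 = atanh(0.62) = 0.725005,  z2 = atanh(0.37) = 0.388423
SE = √(1/(n1−3) + 1/(n2−3)) = √(1/10 + 1/14) = √(0.1000000 + 0.0714286) = √0.1714286 = 0.414039
z = (z1 − z2)/SE = (0.725005 − 0.388423) / 0.414039 = 0.336582 / 0.414039 = 0.813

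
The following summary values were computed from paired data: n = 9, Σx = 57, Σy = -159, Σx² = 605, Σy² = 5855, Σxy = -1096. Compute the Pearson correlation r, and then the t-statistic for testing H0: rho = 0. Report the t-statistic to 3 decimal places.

-0.275

S_xy = nΣxy − ΣxΣy = 9·(-1096) − 57·(-159) = -9864 − (-9063) = -801
S_xx = nΣx² − (Σx)² = 9·605 − 57² = 5445 − 3249 = 2196
S_yy = nΣy² − (Σy)² = 9·5855 − (-159)² = 52695 − 25281 = 27414
r = S_xy / √(S_xx·S_yy) = -801 / √(2196·27414) = -801 / √60201144 = -801 / 7758.9396 = -0.1032
t = r·√(n−2)/√(1−r²) = -0.1032·√7 / √(1−0.010650) = -0.273042 / 0.994661 = -0.275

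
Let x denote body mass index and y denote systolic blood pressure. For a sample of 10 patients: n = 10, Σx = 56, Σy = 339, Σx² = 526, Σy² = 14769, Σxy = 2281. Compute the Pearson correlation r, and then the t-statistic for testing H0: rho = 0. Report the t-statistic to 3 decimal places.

1.460

Numerator: nΣxy − (Σx)(Σy) = 10·2281 − (56)(339) = 3826
Denominator: √[(nΣx²−(Σx)²)(nΣy²−(Σy)²)]
  nΣx²−(Σx)² = 10·526 − 3136 = 2124;  nΣy²−(Σy)² = 10·14769 − 114921 = 32769
  √(2124·32769) = √69601356 = 8342.7427
r = 3826 / 8342.7427 = 0.4586
t = r·√(n−2)/√(1−r²) = 0.4586·√8 / √(1−0.210314) = 1.297117 / 0.888643 = 1.460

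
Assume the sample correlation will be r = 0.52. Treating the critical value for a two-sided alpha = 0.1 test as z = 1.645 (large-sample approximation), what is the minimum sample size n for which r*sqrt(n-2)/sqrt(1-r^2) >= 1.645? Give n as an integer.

r√(n−2)/√(1−r²) ≥ 1.645  ⇔  n−2 ≥ (1.645)²·(1−r²)/r²
(1−r²)/r² = (1−0.2704)/0.2704 = 2.6982
n ≥ 2 + 2.706025·2.6982 = 2 + 7.3014 = 9.3014
⌈9.3014⌉ = 10

10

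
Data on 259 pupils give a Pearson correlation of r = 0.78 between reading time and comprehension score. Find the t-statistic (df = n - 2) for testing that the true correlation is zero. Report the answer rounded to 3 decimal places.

19.982

t = r·√(n−2) / √(1−r²) with r = 0.78, n = 259
  = 0.78·√257 / √(1 − 0.6084)
  = 0.78·16.031220 / 0.625780
  = 12.504352 / 0.625780 = 19.982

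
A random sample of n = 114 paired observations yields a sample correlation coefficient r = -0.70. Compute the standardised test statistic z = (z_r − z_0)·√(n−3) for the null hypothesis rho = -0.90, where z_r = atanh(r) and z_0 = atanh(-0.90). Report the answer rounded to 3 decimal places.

z_r = atanh(-0.70) = -0.867301,  z_0 = atanh(-0.90) = -1.472219
SE = 1/√(n−3) = 1/√111 = 0.094916
z = (z_r − z_0)/SE = (-0.867301 − (-1.472219)) / 0.094916 = 0.604918 / 0.094916 = 6.373

6.373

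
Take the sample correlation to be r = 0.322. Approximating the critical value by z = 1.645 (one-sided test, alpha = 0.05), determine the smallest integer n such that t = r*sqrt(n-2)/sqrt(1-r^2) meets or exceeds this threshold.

26

Need r·√(n−2)/√(1−r²) ≥ 1.645
√(n−2) ≥ 1.645·√(1−0.103684) / 0.322 = 1.645·0.946740 / 0.322 = 4.8366
n−2 ≥ 23.3927  ⇒  n ≥ 25.3927
Smallest integer n = 26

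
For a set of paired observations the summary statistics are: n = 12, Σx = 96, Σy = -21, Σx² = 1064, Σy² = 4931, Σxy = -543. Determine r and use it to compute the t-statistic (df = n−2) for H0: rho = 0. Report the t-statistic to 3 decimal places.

-1.037

S_xy = nΣxy − ΣxΣy = 12·(-543) − 96·(-21) = -6516 − (-2016) = -4500
S_xx = nΣx² − (Σx)² = 12·1064 − 96² = 12768 − 9216 = 3552
S_yy = nΣy² − (Σy)² = 12·4931 − (-21)² = 59172 − 441 = 58731
r = S_xy / √(S_xx·S_yy) = -4500 / √(3552·58731) = -4500 / √208612512 = -4500 / 14443.4245 = -0.3116
t = r·√(n−2)/√(1−r²) = -0.3116·√10 / √(1−0.097095) = -0.985366 / 0.950213 = -1.037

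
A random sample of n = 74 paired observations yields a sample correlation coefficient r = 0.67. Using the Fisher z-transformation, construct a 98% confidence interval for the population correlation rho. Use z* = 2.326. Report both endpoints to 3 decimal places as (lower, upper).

(0.489, 0.796)

Fisher z: z_r = atanh(r) = ½·ln((1+0.67)/(1−0.67)) = 0.810743
SE(z) = 1/√(n−3) = 1/√71 = 0.118678
98% ⇒ z* = 2.326; margin = 2.326·0.118678 = 0.276045
CI on z-scale: (0.534698, 1.086788)
Back-transform: tanh(0.534698) = 0.488964, tanh(1.086788) = 0.795703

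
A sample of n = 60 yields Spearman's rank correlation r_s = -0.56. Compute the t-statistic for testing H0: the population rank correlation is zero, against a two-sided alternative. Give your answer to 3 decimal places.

t = r_s·√(n−2) / √(1−r_s²) with r_s = -0.56, n = 60
  = -0.56·√58 / √(1 − 0.3136)
  = -0.56·7.615773 / 0.828493
  = -4.264833 / 0.828493 = -5.148

-5.148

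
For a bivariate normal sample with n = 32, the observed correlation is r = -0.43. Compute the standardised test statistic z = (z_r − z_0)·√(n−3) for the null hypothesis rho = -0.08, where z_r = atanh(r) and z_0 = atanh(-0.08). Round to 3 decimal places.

z_r = atanh(-0.43) = -0.459897,  z_0 = atanh(-0.08) = -0.080171
SE = 1/√(n−3) = 1/√29 = 0.185695
z = (z_r − z_0)/SE = (-0.459897 − (-0.080171)) / 0.185695 = -0.379726 / 0.185695 = -2.045

-2.045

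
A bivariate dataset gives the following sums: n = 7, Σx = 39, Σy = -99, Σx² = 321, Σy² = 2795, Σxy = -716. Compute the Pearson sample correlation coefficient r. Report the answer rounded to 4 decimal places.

-0.4323

Numerator: nΣxy − (Σx)(Σy) = 7·(-716) − (39)(-99) = -1151
Denominator: √[(nΣx²−(Σx)²)(nΣy²−(Σy)²)]
  nΣx²−(Σx)² = 7·321 − 1521 = 726;  nΣy²−(Σy)² = 7·2795 − 9801 = 9764
  √(726·9764) = √7088664 = 2662.4545
r = -1151 / 2662.4545 = -0.4323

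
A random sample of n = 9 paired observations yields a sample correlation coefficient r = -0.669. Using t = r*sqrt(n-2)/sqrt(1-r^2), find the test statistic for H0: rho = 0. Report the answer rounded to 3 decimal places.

-2.381

t = r·√(n−2) / √(1−r²) with r = -0.669, n = 9
  = -0.669·√7 / √(1 − 0.447561)
  = -0.669·2.645751 / 0.743262
  = -1.770007 / 0.743262 = -2.381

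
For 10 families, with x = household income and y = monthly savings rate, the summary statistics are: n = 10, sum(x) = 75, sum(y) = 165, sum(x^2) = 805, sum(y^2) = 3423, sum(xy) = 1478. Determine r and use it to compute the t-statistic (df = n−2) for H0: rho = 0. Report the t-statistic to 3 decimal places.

2.032

Numerator: nΣxy − (Σx)(Σy) = 10·1478 − (75)(165) = 2405
Denominator: √[(nΣx²−(Σx)²)(nΣy²−(Σy)²)]
  nΣx²−(Σx)² = 10·805 − 5625 = 2425;  nΣy²−(Σy)² = 10·3423 − 27225 = 7005
  √(2425·7005) = √16987125 = 4121.5440
r = 2405 / 4121.5440 = 0.5835
t = r·√(n−2)/√(1−r²) = 0.5835·√8 / √(1−0.340472) = 1.650387 / 0.812113 = 2.032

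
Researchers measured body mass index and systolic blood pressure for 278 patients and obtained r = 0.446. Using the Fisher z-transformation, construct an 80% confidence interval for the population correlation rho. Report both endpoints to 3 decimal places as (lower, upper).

Fisher z: z_r = atanh(r) = ½·ln((1+0.446)/(1−0.446)) = 0.479696
SE(z) = 1/√(n−3) = 1/√275 = 0.060302
80% ⇒ z* = 1.282; margin = 1.282·0.060302 = 0.077307
CI on z-scale: (0.402389, 0.557003)
Back-transform: tanh(0.402389) = 0.381991, tanh(0.557003) = 0.505750

(0.382, 0.506)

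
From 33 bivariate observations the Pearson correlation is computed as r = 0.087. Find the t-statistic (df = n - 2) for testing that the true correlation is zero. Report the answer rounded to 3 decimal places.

0.486

t = r·√(n−2) / √(1−r²) with r = 0.087, n = 33
  = 0.087·√31 / √(1 − 0.007569)
  = 0.087·5.567764 / 0.996208
  = 0.484395 / 0.996208 = 0.486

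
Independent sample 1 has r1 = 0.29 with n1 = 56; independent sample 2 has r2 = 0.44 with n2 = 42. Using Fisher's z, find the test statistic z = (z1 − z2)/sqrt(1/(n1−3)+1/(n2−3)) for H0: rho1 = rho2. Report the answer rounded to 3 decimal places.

-0.823

Fisher z-transforms: z1 = atanh(0.29) = 0.298566, z2 = atanh(0.44) = 0.472231; difference d = -0.173665
Var(d) = 1/53 + 1/39 = 0.0188679 + 0.0256410 = 0.0445089
z = d/√Var(d) = -0.173665 / √0.0445089 = -0.173665 / 0.210971 = -0.823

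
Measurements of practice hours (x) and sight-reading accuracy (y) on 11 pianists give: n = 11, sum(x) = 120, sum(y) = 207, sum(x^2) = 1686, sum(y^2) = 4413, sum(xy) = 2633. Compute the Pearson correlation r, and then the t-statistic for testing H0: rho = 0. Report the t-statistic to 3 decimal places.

S_xy = nΣxy − ΣxΣy = 11·2633 − 120·207 = 28963 − 24840 = 4123
S_xx = nΣx² − (Σx)² = 11·1686 − 120² = 18546 − 14400 = 4146
S_yy = nΣy² − (Σy)² = 11·4413 − 207² = 48543 − 42849 = 5694
r = S_xy / √(S_xx·S_yy) = 4123 / √(4146·5694) = 4123 / √23607324 = 4123 / 4858.7369 = 0.8486
t = r·√(n−2)/√(1−r²) = 0.8486·√9 / √(1−0.720122) = 2.545800 / 0.529035 = 4.812

4.812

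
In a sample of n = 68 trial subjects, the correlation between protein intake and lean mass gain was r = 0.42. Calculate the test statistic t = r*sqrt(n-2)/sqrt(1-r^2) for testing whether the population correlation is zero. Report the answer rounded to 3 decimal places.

3.760

1 − r² = 1 − 0.1764 = 0.8236;  √(1−r²) = 0.907524
√(n−2) = √66 = 8.124038
t = r·√(n−2)/√(1−r²) = 0.42 · 8.124038 / 0.907524 = 3.760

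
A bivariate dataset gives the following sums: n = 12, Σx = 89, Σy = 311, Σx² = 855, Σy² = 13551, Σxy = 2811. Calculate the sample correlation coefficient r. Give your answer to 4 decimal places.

0.4876

Numerator: nΣxy − (Σx)(Σy) = 12·2811 − (89)(311) = 6053
Denominator: √[(nΣx²−(Σx)²)(nΣy²−(Σy)²)]
  nΣx²−(Σx)² = 12·855 − 7921 = 2339;  nΣy²−(Σy)² = 12·13551 − 96721 = 65891
  √(2339·65891) = √154119049 = 12414.4693
r = 6053 / 12414.4693 = 0.4876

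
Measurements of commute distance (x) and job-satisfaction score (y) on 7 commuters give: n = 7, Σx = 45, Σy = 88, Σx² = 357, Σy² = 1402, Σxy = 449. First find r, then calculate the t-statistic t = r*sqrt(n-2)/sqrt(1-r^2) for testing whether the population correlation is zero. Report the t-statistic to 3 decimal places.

S_xy = nΣxy − ΣxΣy = 7·449 − 45·88 = 3143 − 3960 = -817
S_xx = nΣx² − (Σx)² = 7·357 − 45² = 2499 − 2025 = 474
S_yy = nΣy² − (Σy)² = 7·1402 − 88² = 9814 − 7744 = 2070
r = S_xy / √(S_xx·S_yy) = -817 / √(474·2070) = -817 / √981180 = -817 / 990.5453 = -0.8248
t = r·√(n−2)/√(1−r²) = -0.8248·√5 / √(1−0.680295) = -1.844309 / 0.565425 = -3.262

-3.262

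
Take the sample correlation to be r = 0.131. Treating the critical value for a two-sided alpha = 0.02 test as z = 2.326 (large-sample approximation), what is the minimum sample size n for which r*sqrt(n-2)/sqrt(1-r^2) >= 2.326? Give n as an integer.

Need r·√(n−2)/√(1−r²) ≥ 2.326
√(n−2) ≥ 2.326·√(1−0.017161) / 0.131 = 2.326·0.991382 / 0.131 = 17.6027
n−2 ≥ 309.8550  ⇒  n ≥ 311.8550
Smallest integer n = 312

312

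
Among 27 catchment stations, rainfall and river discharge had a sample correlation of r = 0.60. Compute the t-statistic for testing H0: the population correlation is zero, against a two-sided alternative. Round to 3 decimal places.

t = r·√(n−2) / √(1−r²) with r = 0.60, n = 27
  = 0.60·√25 / √(1 − 0.3600)
  = 0.60·5.000000 / 0.800000
  = 3.000000 / 0.800000 = 3.750

3.750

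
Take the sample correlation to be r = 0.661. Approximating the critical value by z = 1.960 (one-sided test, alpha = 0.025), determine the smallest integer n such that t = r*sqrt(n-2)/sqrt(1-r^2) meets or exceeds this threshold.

Need r·√(n−2)/√(1−r²) ≥ 1.960
√(n−2) ≥ 1.960·√(1−0.436921) / 0.661 = 1.960·0.750386 / 0.661 = 2.2250
n−2 ≥ 4.9506  ⇒  n ≥ 6.9506
Smallest integer n = 7

7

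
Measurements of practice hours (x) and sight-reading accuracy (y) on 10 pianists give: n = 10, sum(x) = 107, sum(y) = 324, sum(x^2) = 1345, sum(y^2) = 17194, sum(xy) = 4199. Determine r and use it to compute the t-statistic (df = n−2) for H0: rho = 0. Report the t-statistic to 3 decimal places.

Numerator: nΣxy − (Σx)(Σy) = 10·4199 − (107)(324) = 7322
Denominator: √[(nΣx²−(Σx)²)(nΣy²−(Σy)²)]
  nΣx²−(Σx)² = 10·1345 − 11449 = 2001;  nΣy²−(Σy)² = 10·17194 − 104976 = 66964
  √(2001·66964) = √133994964 = 11575.6194
r = 7322 / 11575.6194 = 0.6325
t = r·√(n−2)/√(1−r²) = 0.6325·√8 / √(1−0.400056) = 1.788980 / 0.774561 = 2.310

2.310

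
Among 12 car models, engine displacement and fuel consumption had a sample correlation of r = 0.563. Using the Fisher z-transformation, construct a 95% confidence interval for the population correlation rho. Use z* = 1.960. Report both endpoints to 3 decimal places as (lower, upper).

z_r = atanh(0.563) = 0.637215;  SE = 1/√(n−3) = 1/√9 = 0.333333
z-limits: 0.637215 ± 1.960·0.333333 = 0.637215 ± 0.653333 = [-0.016118, 1.290548]
ρ-limits: (tanh -0.016118, tanh 1.290548) = (-0.016, 0.859)

(-0.016, 0.859)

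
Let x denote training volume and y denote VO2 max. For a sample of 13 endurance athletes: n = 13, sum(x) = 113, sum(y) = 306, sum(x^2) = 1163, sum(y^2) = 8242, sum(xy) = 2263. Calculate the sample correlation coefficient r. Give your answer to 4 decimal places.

-0.9156

Numerator: nΣxy − (Σx)(Σy) = 13·2263 − (113)(306) = -5159
Denominator: √[(nΣx²−(Σx)²)(nΣy²−(Σy)²)]
  nΣx²−(Σx)² = 13·1163 − 12769 = 2350;  nΣy²−(Σy)² = 13·8242 − 93636 = 13510
  √(2350·13510) = √31748500 = 5634.5807
r = -5159 / 5634.5807 = -0.9156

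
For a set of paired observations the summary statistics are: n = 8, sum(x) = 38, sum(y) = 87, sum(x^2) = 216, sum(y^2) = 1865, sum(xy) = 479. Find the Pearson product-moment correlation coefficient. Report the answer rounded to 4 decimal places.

Numerator: nΣxy − (Σx)(Σy) = 8·479 − (38)(87) = 526
Denominator: √[(nΣx²−(Σx)²)(nΣy²−(Σy)²)]
  nΣx²−(Σx)² = 8·216 − 1444 = 284;  nΣy²−(Σy)² = 8·1865 − 7569 = 7351
  √(284·7351) = √2087684 = 1444.8820
r = 526 / 1444.8820 = 0.3640

0.3640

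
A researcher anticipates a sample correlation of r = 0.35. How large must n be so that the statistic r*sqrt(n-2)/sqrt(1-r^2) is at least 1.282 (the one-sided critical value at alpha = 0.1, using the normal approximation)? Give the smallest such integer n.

14

Need r·√(n−2)/√(1−r²) ≥ 1.282
√(n−2) ≥ 1.282·√(1−0.1225) / 0.35 = 1.282·0.936750 / 0.35 = 3.4312
n−2 ≥ 11.7731  ⇒  n ≥ 13.7731
Smallest integer n = 14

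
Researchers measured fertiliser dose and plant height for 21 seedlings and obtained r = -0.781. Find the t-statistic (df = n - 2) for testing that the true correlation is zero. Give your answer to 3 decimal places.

-5.451

1 − r² = 1 − 0.609961 = 0.390039;  √(1−r²) = 0.624531
√(n−2) = √19 = 4.358899
t = r·√(n−2)/√(1−r²) = -0.781 · 4.358899 / 0.624531 = -5.451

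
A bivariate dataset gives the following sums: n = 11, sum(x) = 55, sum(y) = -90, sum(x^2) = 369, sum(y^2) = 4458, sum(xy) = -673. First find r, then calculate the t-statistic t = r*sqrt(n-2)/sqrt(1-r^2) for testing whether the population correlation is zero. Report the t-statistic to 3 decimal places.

S_xy = nΣxy − ΣxΣy = 11·(-673) − 55·(-90) = -7403 − (-4950) = -2453
S_xx = nΣx² − (Σx)² = 11·369 − 55² = 4059 − 3025 = 1034
S_yy = nΣy² − (Σy)² = 11·4458 − (-90)² = 49038 − 8100 = 40938
r = S_xy / √(S_xx·S_yy) = -2453 / √(1034·40938) = -2453 / √42329892 = -2453 / 6506.1426 = -0.3770
t = r·√(n−2)/√(1−r²) = -0.3770·√9 / √(1−0.142129) = -1.131000 / 0.926213 = -1.221

-1.221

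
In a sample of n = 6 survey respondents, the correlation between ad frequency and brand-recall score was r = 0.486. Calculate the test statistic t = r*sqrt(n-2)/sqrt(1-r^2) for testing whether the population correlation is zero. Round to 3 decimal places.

1 − r² = 1 − 0.236196 = 0.763804;  √(1−r²) = 0.873959
√(n−2) = √4 = 2.000000
t = r·√(n−2)/√(1−r²) = 0.486 · 2.000000 / 0.873959 = 1.112

1.112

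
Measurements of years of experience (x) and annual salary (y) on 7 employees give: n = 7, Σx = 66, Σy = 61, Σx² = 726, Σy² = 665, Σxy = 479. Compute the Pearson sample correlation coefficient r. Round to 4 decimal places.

Numerator: nΣxy − (Σx)(Σy) = 7·479 − (66)(61) = -673
Denominator: √[(nΣx²−(Σx)²)(nΣy²−(Σy)²)]
  nΣx²−(Σx)² = 7·726 − 4356 = 726;  nΣy²−(Σy)² = 7·665 − 3721 = 934
  √(726·934) = √678084 = 823.4586
r = -673 / 823.4586 = -0.8173

-0.8173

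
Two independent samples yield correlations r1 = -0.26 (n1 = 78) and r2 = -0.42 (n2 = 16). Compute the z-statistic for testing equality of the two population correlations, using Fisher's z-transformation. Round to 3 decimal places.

z1 = atanh(-0.26) = -0.266108,  z2 = atanh(-0.42) = -0.447692
SE = √(1/(n1−3) + 1/(n2−3)) = √(1/75 + 1/13) = √(0.0133333 + 0.0769231) = √0.0902564 = 0.300427
z = (z1 − z2)/SE = (-0.266108 − (-0.447692)) / 0.300427 = 0.181584 / 0.300427 = 0.604

0.604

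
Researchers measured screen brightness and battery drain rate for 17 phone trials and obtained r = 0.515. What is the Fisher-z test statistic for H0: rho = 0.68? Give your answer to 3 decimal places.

Fisher z: atanh(0.515) = 0.569511, atanh(0.68) = 0.829114
z = (z_r − z_0)·√(n−3) = (0.569511 − 0.829114)·√14 = -0.259603 · 3.741657 = -0.971

-0.971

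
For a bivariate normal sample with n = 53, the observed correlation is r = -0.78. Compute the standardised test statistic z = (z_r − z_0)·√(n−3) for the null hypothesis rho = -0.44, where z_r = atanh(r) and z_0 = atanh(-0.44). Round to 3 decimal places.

-4.053

z_r = atanh(-0.78) = -1.045371,  z_0 = atanh(-0.44) = -0.472231
SE = 1/√(n−3) = 1/√50 = 0.141421
z = (z_r − z_0)/SE = (-1.045371 − (-0.472231)) / 0.141421 = -0.573140 / 0.141421 = -4.053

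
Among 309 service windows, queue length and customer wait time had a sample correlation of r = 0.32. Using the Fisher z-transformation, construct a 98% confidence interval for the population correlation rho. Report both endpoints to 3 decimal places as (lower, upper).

Fisher z: z_r = atanh(r) = ½·ln((1+0.32)/(1−0.32)) = 0.331647
SE(z) = 1/√(n−3) = 1/√306 = 0.057166
98% ⇒ z* = 2.326; margin = 2.326·0.057166 = 0.132968
CI on z-scale: (0.198679, 0.464615)
Back-transform: tanh(0.198679) = 0.196105, tanh(0.464615) = 0.433838

(0.196, 0.434)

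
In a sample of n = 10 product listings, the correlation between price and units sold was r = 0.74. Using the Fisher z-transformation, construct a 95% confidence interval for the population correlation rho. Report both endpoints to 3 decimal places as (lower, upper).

z_r = atanh(0.74) = 0.950479;  SE = 1/√(n−3) = 1/√7 = 0.377964
z-limits: 0.950479 ± 1.960·0.377964 = 0.950479 ± 0.740809 = [0.209670, 1.691288]
ρ-limits: (tanh 0.209670, tanh 1.691288) = (0.207, 0.934)

(0.207, 0.934)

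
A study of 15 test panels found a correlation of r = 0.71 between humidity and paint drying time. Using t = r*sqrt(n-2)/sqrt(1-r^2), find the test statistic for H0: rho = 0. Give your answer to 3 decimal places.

3.635

t = r·√(n−2) / √(1−r²) with r = 0.71, n = 15
  = 0.71·√13 / √(1 − 0.5041)
  = 0.71·3.605551 / 0.704202
  = 2.559941 / 0.704202 = 3.635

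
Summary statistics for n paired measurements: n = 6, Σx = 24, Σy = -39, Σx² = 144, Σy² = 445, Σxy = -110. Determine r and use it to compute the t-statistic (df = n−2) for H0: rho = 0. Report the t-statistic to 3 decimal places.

S_xy = nΣxy − ΣxΣy = 6·(-110) − 24·(-39) = -660 − (-936) = 276
S_xx = nΣx² − (Σx)² = 6·144 − 24² = 864 − 576 = 288
S_yy = nΣy² − (Σy)² = 6·445 − (-39)² = 2670 − 1521 = 1149
r = S_xy / √(S_xx·S_yy) = 276 / √(288·1149) = 276 / √330912 = 276 / 575.2495 = 0.4798
t = r·√(n−2)/√(1−r²) = 0.4798·√4 / √(1−0.230208) = 0.959600 / 0.877378 = 1.094

1.094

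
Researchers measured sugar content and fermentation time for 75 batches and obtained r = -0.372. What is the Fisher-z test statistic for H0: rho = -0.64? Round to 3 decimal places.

3.118

Fisher z: atanh(-0.372) = -0.390742, atanh(-0.64) = -0.758174
z = (z_r − z_0)·√(n−3) = (-0.390742 − (-0.758174))·√72 = 0.367432 · 8.485281 = 3.118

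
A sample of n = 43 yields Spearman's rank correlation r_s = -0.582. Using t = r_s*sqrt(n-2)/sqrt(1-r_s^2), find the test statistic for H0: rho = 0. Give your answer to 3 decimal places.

-4.583

1 − r_s² = 1 − 0.338724 = 0.661276;  √(1−r_s²) = 0.813189
√(n−2) = √41 = 6.403124
t = r_s·√(n−2)/√(1−r_s²) = -0.582 · 6.403124 / 0.813189 = -4.583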